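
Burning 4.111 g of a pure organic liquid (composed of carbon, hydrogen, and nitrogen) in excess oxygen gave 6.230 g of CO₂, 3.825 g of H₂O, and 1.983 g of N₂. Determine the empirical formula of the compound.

CH3N

mol C = 6.230 g CO₂ ÷ 44.009 g/mol = 0.14156 mol
mol H = 2 × 3.825 g H₂O ÷ 18.015 g/mol = 0.42465 mol
mol N = 2 × 1.983 g N₂ ÷ 28.014 g/mol = 0.14157 mol
Divide by the smallest (0.14156 mol): C 1.000, H 3.000, N 1.000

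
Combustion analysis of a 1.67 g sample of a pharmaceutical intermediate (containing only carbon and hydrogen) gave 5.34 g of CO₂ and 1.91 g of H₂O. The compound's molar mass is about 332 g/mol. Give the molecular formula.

mol C = 5.34 g CO₂ ÷ 44.009 g/mol = 0.1213 mol
mol H = 2 × 1.91 g H₂O ÷ 18.015 g/mol = 0.2120 mol
Divide by the smallest (0.1213 mol): C 1.000, H 1.748
Multiplying each by 4 gives whole numbers: C 4.00, H 6.99
Empirical formula: C4H7
Empirical-formula mass = 55.10 g/mol; 332 ÷ 55.10 ≈ 6, so the molecular formula is C24H42.

C24H42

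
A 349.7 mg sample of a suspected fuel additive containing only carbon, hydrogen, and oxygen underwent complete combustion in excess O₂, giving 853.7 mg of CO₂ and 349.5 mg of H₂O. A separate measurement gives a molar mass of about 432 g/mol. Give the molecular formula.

mol C = 0.8537 g CO₂ ÷ 44.009 g/mol = 0.019398 mol
mol H = 2 × 0.3495 g H₂O ÷ 18.015 g/mol = 0.038801 mol
mass O = 0.3497 − (0.23299 + 0.039111) = 0.077596 g → mol O = 0.077596 ÷ 15.999 = 0.0048500 mol
Divide by the smallest (0.0048500 mol): C 4.000, H 8.000, O 1.000
Empirical formula: C4H8O
Empirical-formula mass = 72.11 g/mol; 432 ÷ 72.11 ≈ 6, so the molecular formula is C24H48O6.

C24H48O6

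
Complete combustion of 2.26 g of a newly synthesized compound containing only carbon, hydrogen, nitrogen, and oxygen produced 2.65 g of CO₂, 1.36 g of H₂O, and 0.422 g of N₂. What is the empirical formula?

mol C = 2.65 g CO₂ ÷ 44.009 g/mol = 0.06021 mol
mol H = 2 × 1.36 g H₂O ÷ 18.015 g/mol = 0.1510 mol
mol N = 2 × 0.422 g N₂ ÷ 28.014 g/mol = 0.03013 mol
mass O = 2.26 − (0.7232 + 0.1522 + 0.4220) = 0.9626 g → mol O = 0.9626 ÷ 15.999 = 0.06016 mol
Divide by the smallest (0.03013 mol): C 1.999, H 5.011, N 1.000, O 1.997

C2H5NO2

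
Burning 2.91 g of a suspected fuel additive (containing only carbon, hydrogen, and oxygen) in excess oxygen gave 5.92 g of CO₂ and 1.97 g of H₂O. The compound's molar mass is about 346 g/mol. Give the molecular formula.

mol C = 5.92 g CO₂ ÷ 44.009 g/mol = 0.1345 mol
mol H = 2 × 1.97 g H₂O ÷ 18.015 g/mol = 0.2187 mol
mass O = 2.91 − (1.616 + 0.2205) = 1.074 g → mol O = 1.074 ÷ 15.999 = 0.06712 mol
Divide by the smallest (0.06712 mol): C 2.004, H 3.258, O 1.000
Multiplying each by 4 gives whole numbers: C 8.02, H 13.03, O 4.00
Empirical formula: C8H13O4
Empirical-formula mass = 173.19 g/mol; 346 ÷ 173.19 ≈ 2, so the molecular formula is C16H26O8.

C16H26O8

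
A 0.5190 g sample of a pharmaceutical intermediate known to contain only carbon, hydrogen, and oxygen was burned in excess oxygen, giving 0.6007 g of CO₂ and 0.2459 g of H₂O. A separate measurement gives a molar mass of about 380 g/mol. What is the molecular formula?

C10H20O15

mol C = 0.6007 g CO₂ ÷ 44.009 g/mol = 0.013649 mol
mol H = 2 × 0.2459 g H₂O ÷ 18.015 g/mol = 0.027299 mol
mass O = 0.5190 − (0.16394 + 0.027518) = 0.32754 g → mol O = 0.32754 ÷ 15.999 = 0.020472 mol
Divide by the smallest (0.013649 mol): C 1.000, H 2.000, O 1.500
Multiplying each by 2 gives whole numbers: C 2.00, H 4.00, O 3.00
Empirical formula: C2H4O3
Empirical-formula mass = 76.05 g/mol; 380 ÷ 76.05 ≈ 5, so the molecular formula is C10H20O15.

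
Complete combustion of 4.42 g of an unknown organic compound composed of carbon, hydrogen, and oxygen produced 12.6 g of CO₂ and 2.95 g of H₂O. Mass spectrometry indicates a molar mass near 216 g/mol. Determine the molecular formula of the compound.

C14H16O2

mol C = 12.6 g CO₂ ÷ 44.009 g/mol = 0.2863 mol
mol H = 2 × 2.95 g H₂O ÷ 18.015 g/mol = 0.3275 mol
mass O = 4.42 − (3.439 + 0.3301) = 0.6511 g → mol O = 0.6511 ÷ 15.999 = 0.04069 mol
Divide by the smallest (0.04069 mol): C 7.036, H 8.048, O 1.000
Empirical formula: C7H8O
Empirical-formula mass = 108.14 g/mol; 216 ÷ 108.14 ≈ 2, so the molecular formula is C14H16O2.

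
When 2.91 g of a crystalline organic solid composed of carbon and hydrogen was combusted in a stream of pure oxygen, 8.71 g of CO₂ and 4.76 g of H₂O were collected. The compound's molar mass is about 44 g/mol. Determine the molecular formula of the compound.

C3H8

mol C = 8.71 g CO₂ ÷ 44.009 g/mol = 0.1979 mol
mol H = 2 × 4.76 g H₂O ÷ 18.015 g/mol = 0.5284 mol
Divide by the smallest (0.1979 mol): C 1.000, H 2.670
Multiplying each by 3 gives whole numbers: C 3.00, H 8.01
Empirical formula: C3H8
Empirical-formula mass = 44.10 g/mol; 44 ÷ 44.10 ≈ 1, so the molecular formula is C3H8.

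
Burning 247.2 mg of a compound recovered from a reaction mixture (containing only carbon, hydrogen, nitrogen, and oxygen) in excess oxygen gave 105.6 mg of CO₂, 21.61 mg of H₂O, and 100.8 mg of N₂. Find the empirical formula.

mol C = 0.1056 g CO₂ ÷ 44.009 g/mol = 0.0023995 mol
mol H = 2 × 0.02161 g H₂O ÷ 18.015 g/mol = 0.0023991 mol
mol N = 2 × 0.1008 g N₂ ÷ 28.014 g/mol = 0.0071964 mol
mass O = 0.2472 − (0.028821 + 0.0024183 + 0.10080) = 0.11516 g → mol O = 0.11516 ÷ 15.999 = 0.0071980 mol
Divide by the smallest (0.0023991 mol): C 1.000, H 1.000, N 3.000, O 3.000

CHN3O3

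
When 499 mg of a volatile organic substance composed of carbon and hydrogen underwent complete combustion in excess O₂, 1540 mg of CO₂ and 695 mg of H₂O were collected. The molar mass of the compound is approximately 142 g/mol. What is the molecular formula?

C10H22

mol C = 1.54 g CO₂ ÷ 44.009 g/mol = 0.03499 mol
mol H = 2 × 0.695 g H₂O ÷ 18.015 g/mol = 0.07716 mol
Divide by the smallest (0.03499 mol): C 1.000, H 2.205
Multiplying each by 5 gives whole numbers: C 5.00, H 11.02
Empirical formula: C5H11
Empirical-formula mass = 71.14 g/mol; 142 ÷ 71.14 ≈ 2, so the molecular formula is C10H22.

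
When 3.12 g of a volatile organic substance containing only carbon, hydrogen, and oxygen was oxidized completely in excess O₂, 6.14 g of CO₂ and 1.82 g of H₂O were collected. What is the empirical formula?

C9H13O5

mol C = 6.14 g CO₂ ÷ 44.009 g/mol = 0.1395 mol
mol H = 2 × 1.82 g H₂O ÷ 18.015 g/mol = 0.2021 mol
mass O = 3.12 − (1.676 + 0.2037) = 1.241 g → mol O = 1.241 ÷ 15.999 = 0.07754 mol
Divide by the smallest (0.07754 mol): C 1.799, H 2.606, O 1.000
Multiplying each by 5 gives whole numbers: C 9.00, H 13.03, O 5.00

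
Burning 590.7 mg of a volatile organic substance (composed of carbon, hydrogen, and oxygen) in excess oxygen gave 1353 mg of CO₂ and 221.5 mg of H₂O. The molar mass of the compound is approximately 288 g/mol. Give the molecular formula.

mol C = 1.353 g CO₂ ÷ 44.009 g/mol = 0.030744 mol
mol H = 2 × 0.2215 g H₂O ÷ 18.015 g/mol = 0.024591 mol
mass O = 0.5907 − (0.36926 + 0.024787) = 0.19665 g → mol O = 0.19665 ÷ 15.999 = 0.012291 mol
Divide by the smallest (0.012291 mol): C 2.501, H 2.001, O 1.000
Multiplying each by 2 gives whole numbers: C 5.00, H 4.00, O 2.00
Empirical formula: C5H4O2
Empirical-formula mass = 96.08 g/mol; 288 ÷ 96.08 ≈ 3, so the molecular formula is C15H12O6.

C15H12O6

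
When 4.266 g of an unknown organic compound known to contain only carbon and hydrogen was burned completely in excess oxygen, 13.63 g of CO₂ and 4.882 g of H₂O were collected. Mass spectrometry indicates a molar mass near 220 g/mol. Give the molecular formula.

mol C = 13.63 g CO₂ ÷ 44.009 g/mol = 0.30971 mol
mol H = 2 × 4.882 g H₂O ÷ 18.015 g/mol = 0.54199 mol
Divide by the smallest (0.30971 mol): C 1.000, H 1.750
Multiplying each by 4 gives whole numbers: C 4.00, H 7.00
Empirical formula: C4H7
Empirical-formula mass = 55.10 g/mol; 220 ÷ 55.10 ≈ 4, so the molecular formula is C16H28.

C16H28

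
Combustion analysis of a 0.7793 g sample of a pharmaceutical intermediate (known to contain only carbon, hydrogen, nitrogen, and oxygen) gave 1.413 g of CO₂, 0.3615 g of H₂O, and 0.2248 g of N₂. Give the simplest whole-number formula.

mol C = 1.413 g CO₂ ÷ 44.009 g/mol = 0.032107 mol
mol H = 2 × 0.3615 g H₂O ÷ 18.015 g/mol = 0.040133 mol
mol N = 2 × 0.2248 g N₂ ÷ 28.014 g/mol = 0.016049 mol
mass O = 0.7793 − (0.38564 + 0.040454 + 0.22480) = 0.12841 g → mol O = 0.12841 ÷ 15.999 = 0.0080260 mol
Divide by the smallest (0.0080260 mol): C 4.000, H 5.000, N 2.000, O 1.000

C4H5N2O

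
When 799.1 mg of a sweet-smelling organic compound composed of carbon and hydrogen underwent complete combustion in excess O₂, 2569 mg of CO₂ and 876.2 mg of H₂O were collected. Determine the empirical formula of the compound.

mol C = 2.569 g CO₂ ÷ 44.009 g/mol = 0.058374 mol
mol H = 2 × 0.8762 g H₂O ÷ 18.015 g/mol = 0.097274 mol
Divide by the smallest (0.058374 mol): C 1.000, H 1.666
Multiplying each by 3 gives whole numbers: C 3.00, H 5.00

C3H5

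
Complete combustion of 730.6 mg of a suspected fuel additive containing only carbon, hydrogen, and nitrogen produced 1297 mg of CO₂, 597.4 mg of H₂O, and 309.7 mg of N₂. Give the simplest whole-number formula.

mol C = 1.297 g CO₂ ÷ 44.009 g/mol = 0.029471 mol
mol H = 2 × 0.5974 g H₂O ÷ 18.015 g/mol = 0.066323 mol
mol N = 2 × 0.3097 g N₂ ÷ 28.014 g/mol = 0.022110 mol
Divide by the smallest (0.022110 mol): C 1.333, H 3.000, N 1.000
Multiplying each by 3 gives whole numbers: C 4.00, H 9.00, N 3.00

C4H9N3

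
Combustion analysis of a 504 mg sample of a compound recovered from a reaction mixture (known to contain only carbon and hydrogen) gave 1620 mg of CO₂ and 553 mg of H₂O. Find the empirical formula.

mol C = 1.62 g CO₂ ÷ 44.009 g/mol = 0.03681 mol
mol H = 2 × 0.553 g H₂O ÷ 18.015 g/mol = 0.06139 mol
Divide by the smallest (0.03681 mol): C 1.000, H 1.668
Multiplying each by 3 gives whole numbers: C 3.00, H 5.00

C3H5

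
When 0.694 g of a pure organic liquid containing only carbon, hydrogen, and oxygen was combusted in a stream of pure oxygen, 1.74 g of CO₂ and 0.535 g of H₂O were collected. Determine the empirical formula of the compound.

mol C = 1.74 g CO₂ ÷ 44.009 g/mol = 0.03954 mol
mol H = 2 × 0.535 g H₂O ÷ 18.015 g/mol = 0.05939 mol
mass O = 0.694 − (0.4749 + 0.05987) = 0.1592 g → mol O = 0.1592 ÷ 15.999 = 0.009954 mol
Divide by the smallest (0.009954 mol): C 3.972, H 5.967, O 1.000

C4H6O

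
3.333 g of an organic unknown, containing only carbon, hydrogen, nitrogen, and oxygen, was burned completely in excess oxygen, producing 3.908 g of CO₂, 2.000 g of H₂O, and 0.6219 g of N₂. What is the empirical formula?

C2H5NO2

mol C = 3.908 g CO₂ ÷ 44.009 g/mol = 0.088800 mol
mol H = 2 × 2.000 g H₂O ÷ 18.015 g/mol = 0.22204 mol
mol N = 2 × 0.6219 g N₂ ÷ 28.014 g/mol = 0.044399 mol
mass O = 3.333 − (1.0666 + 0.22381 + 0.62190) = 1.4207 g → mol O = 1.4207 ÷ 15.999 = 0.088800 mol
Divide by the smallest (0.044399 mol): C 2.000, H 5.001, N 1.000, O 2.000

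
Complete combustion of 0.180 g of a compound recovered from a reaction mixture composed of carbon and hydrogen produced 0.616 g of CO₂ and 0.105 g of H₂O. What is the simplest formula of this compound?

C6H5

mol C = 0.616 g CO₂ ÷ 44.009 g/mol = 0.01400 mol
mol H = 2 × 0.105 g H₂O ÷ 18.015 g/mol = 0.01166 mol
Divide by the smallest (0.01166 mol): C 1.201, H 1.000
Multiplying each by 5 gives whole numbers: C 6.00, H 5.00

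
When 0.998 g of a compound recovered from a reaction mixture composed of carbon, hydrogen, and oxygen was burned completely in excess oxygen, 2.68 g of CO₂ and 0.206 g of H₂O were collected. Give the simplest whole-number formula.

C8H3O2

mol C = 2.68 g CO₂ ÷ 44.009 g/mol = 0.06090 mol
mol H = 2 × 0.206 g H₂O ÷ 18.015 g/mol = 0.02287 mol
mass O = 0.998 − (0.7314 + 0.02305) = 0.2435 g → mol O = 0.2435 ÷ 15.999 = 0.01522 mol
Divide by the smallest (0.01522 mol): C 4.001, H 1.503, O 1.000
Multiplying each by 2 gives whole numbers: C 8.00, H 3.01, O 2.00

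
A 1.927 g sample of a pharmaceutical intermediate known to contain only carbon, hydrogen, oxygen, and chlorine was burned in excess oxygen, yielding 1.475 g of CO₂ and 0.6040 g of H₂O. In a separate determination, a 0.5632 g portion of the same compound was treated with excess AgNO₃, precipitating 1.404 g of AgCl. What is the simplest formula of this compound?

mol C = 1.475 g CO₂ ÷ 44.009 g/mol = 0.033516 mol
mol H = 2 × 0.6040 g H₂O ÷ 18.015 g/mol = 0.067055 mol
From the AgCl data: mol Cl per gram of compound = (1.404 ÷ 143.318) ÷ 0.5632 = 0.017394 mol/g, so in the 1.927 g combustion sample mol Cl = 0.033519 mol
mass O = 1.927 − (0.40256 + 0.067592 + 1.1882) = 0.26862 g → mol O = 0.26862 ÷ 15.999 = 0.016790 mol
Divide by the smallest (0.016790 mol): C 1.996, H 3.994, Cl 1.996, O 1.000

C2H4Cl2O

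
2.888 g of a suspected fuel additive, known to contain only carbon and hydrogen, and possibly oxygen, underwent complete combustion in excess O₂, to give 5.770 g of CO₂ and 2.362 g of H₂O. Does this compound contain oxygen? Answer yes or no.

yes

mol C = 5.770 g CO₂ ÷ 44.009 g/mol = 0.13111 mol
mol H = 2 × 2.362 g H₂O ÷ 18.015 g/mol = 0.26223 mol
C and H account for only 1.8391 g of the 2.888 g sample; the remaining 1.0489 g must be oxygen.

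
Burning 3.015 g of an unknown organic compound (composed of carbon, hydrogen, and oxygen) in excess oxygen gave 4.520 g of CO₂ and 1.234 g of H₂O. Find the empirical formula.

mol C = 4.520 g CO₂ ÷ 44.009 g/mol = 0.10271 mol
mol H = 2 × 1.234 g H₂O ÷ 18.015 g/mol = 0.13700 mol
mass O = 3.015 − (1.2336 + 0.13809) = 1.6433 g → mol O = 1.6433 ÷ 15.999 = 0.10271 mol
Divide by the smallest (0.10271 mol): C 1.000, H 1.334, O 1.000
Multiplying each by 3 gives whole numbers: C 3.00, H 4.00, O 3.00

C3H4O3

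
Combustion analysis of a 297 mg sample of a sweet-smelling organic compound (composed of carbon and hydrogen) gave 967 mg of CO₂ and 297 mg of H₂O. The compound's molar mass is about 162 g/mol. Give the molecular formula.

C12H18

mol C = 0.967 g CO₂ ÷ 44.009 g/mol = 0.02197 mol
mol H = 2 × 0.297 g H₂O ÷ 18.015 g/mol = 0.03297 mol
Divide by the smallest (0.02197 mol): C 1.000, H 1.501
Multiplying each by 2 gives whole numbers: C 2.00, H 3.00
Empirical formula: C2H3
Empirical-formula mass = 27.05 g/mol; 162 ÷ 27.05 ≈ 6, so the molecular formula is C12H18.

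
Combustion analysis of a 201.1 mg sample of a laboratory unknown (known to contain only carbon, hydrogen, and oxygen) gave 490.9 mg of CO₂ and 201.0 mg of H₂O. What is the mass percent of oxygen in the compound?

mol C = 0.4909 g CO₂ ÷ 44.009 g/mol = 0.011155 mol
mol H = 2 × 0.2010 g H₂O ÷ 18.015 g/mol = 0.022315 mol
mass O = 0.2011 − (0.13398 + 0.022493) = 0.044630 g → mol O = 0.044630 ÷ 15.999 = 0.0027895 mol
mass % O = 0.044630 g ÷ 0.2011 g × 100%

22.19%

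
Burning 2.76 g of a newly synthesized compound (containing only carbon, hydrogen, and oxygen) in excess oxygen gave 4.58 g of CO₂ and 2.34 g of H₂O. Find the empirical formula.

C4H10O3

mol C = 4.58 g CO₂ ÷ 44.009 g/mol = 0.1041 mol
mol H = 2 × 2.34 g H₂O ÷ 18.015 g/mol = 0.2598 mol
mass O = 2.76 − (1.250 + 0.2619) = 1.248 g → mol O = 1.248 ÷ 15.999 = 0.07801 mol
Divide by the smallest (0.07801 mol): C 1.334, H 3.330, O 1.000
Multiplying each by 3 gives whole numbers: C 4.00, H 9.99, O 3.00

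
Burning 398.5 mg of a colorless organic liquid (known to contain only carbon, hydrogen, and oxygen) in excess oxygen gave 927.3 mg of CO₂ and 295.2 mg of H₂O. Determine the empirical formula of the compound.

mol C = 0.9273 g CO₂ ÷ 44.009 g/mol = 0.021071 mol
mol H = 2 × 0.2952 g H₂O ÷ 18.015 g/mol = 0.032773 mol
mass O = 0.3985 − (0.25308 + 0.033035) = 0.11239 g → mol O = 0.11239 ÷ 15.999 = 0.0070245 mol
Divide by the smallest (0.0070245 mol): C 3.000, H 4.665, O 1.000
Multiplying each by 3 gives whole numbers: C 9.00, H 14.00, O 3.00

C9H14O3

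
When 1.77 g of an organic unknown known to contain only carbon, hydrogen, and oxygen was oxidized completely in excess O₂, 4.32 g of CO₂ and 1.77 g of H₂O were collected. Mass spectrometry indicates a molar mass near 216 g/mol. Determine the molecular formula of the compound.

mol C = 4.32 g CO₂ ÷ 44.009 g/mol = 0.09816 mol
mol H = 2 × 1.77 g H₂O ÷ 18.015 g/mol = 0.1965 mol
mass O = 1.77 − (1.179 + 0.1981) = 0.3929 g → mol O = 0.3929 ÷ 15.999 = 0.02456 mol
Divide by the smallest (0.02456 mol): C 3.997, H 8.002, O 1.000
Empirical formula: C4H8O
Empirical-formula mass = 72.11 g/mol; 216 ÷ 72.11 ≈ 3, so the molecular formula is C12H24O3.

C12H24O3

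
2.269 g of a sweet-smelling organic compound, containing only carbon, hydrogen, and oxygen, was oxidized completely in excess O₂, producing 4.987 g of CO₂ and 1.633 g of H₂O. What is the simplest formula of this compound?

mol C = 4.987 g CO₂ ÷ 44.009 g/mol = 0.11332 mol
mol H = 2 × 1.633 g H₂O ÷ 18.015 g/mol = 0.18129 mol
mass O = 2.269 − (1.3611 + 0.18274) = 0.72520 g → mol O = 0.72520 ÷ 15.999 = 0.045328 mol
Divide by the smallest (0.045328 mol): C 2.500, H 4.000, O 1.000
Multiplying each by 2 gives whole numbers: C 5.00, H 8.00, O 2.00

C5H8O2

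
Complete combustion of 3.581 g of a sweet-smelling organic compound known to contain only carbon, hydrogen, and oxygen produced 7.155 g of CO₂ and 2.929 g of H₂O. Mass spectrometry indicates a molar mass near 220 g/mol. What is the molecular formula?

C10H20O5

mol C = 7.155 g CO₂ ÷ 44.009 g/mol = 0.16258 mol
mol H = 2 × 2.929 g H₂O ÷ 18.015 g/mol = 0.32517 mol
mass O = 3.581 − (1.9528 + 0.32777) = 1.3005 g → mol O = 1.3005 ÷ 15.999 = 0.081285 mol
Divide by the smallest (0.081285 mol): C 2.000, H 4.000, O 1.000
Empirical formula: C2H4O
Empirical-formula mass = 44.05 g/mol; 220 ÷ 44.05 ≈ 5, so the molecular formula is C10H20O5.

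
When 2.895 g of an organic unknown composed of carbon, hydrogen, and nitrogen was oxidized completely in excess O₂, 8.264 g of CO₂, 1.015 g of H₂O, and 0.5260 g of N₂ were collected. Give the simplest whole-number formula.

mol C = 8.264 g CO₂ ÷ 44.009 g/mol = 0.18778 mol
mol H = 2 × 1.015 g H₂O ÷ 18.015 g/mol = 0.11268 mol
mol N = 2 × 0.5260 g N₂ ÷ 28.014 g/mol = 0.037553 mol
Divide by the smallest (0.037553 mol): C 5.000, H 3.001, N 1.000

C5H3N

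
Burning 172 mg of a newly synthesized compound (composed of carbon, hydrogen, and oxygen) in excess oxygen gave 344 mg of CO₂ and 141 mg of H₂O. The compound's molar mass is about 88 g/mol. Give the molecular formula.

mol C = 0.344 g CO₂ ÷ 44.009 g/mol = 0.007817 mol
mol H = 2 × 0.141 g H₂O ÷ 18.015 g/mol = 0.01565 mol
mass O = 0.172 − (0.09388 + 0.01578) = 0.06234 g → mol O = 0.06234 ÷ 15.999 = 0.003896 mol
Divide by the smallest (0.003896 mol): C 2.006, H 4.018, O 1.000
Empirical formula: C2H4O
Empirical-formula mass = 44.05 g/mol; 88 ÷ 44.05 ≈ 2, so the molecular formula is C4H8O2.

C4H8O2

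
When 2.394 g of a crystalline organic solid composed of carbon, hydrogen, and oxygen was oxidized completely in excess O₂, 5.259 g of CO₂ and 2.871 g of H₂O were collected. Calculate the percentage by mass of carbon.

mol C = 5.259 g CO₂ ÷ 44.009 g/mol = 0.11950 mol
mol H = 2 × 2.871 g H₂O ÷ 18.015 g/mol = 0.31873 mol
mass O = 2.394 − (1.4353 + 0.32128) = 0.63742 g → mol O = 0.63742 ÷ 15.999 = 0.039841 mol
mass % C = 1.4353 g ÷ 2.394 g × 100%

59.95%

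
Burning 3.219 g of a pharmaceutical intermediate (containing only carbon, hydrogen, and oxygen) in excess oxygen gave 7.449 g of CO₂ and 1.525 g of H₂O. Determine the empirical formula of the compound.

mol C = 7.449 g CO₂ ÷ 44.009 g/mol = 0.16926 mol
mol H = 2 × 1.525 g H₂O ÷ 18.015 g/mol = 0.16930 mol
mass O = 3.219 − (2.0330 + 0.17066) = 1.0154 g → mol O = 1.0154 ÷ 15.999 = 0.063463 mol
Divide by the smallest (0.063463 mol): C 2.667, H 2.668, O 1.000
Multiplying each by 3 gives whole numbers: C 8.00, H 8.00, O 3.00

C8H8O3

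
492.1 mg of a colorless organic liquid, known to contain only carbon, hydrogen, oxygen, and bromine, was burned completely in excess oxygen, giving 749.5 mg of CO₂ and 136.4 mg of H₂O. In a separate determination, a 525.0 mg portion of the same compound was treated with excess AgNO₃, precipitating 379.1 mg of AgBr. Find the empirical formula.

mol C = 0.7495 g CO₂ ÷ 44.009 g/mol = 0.017031 mol
mol H = 2 × 0.1364 g H₂O ÷ 18.015 g/mol = 0.015143 mol
From the AgBr data: mol Br per gram of compound = (0.3791 ÷ 187.772) ÷ 0.5250 = 0.0038456 mol/g, so in the 0.4921 g combustion sample mol Br = 0.0018924 mol
mass O = 0.4921 − (0.20455 + 0.015264 + 0.15121) = 0.12107 g → mol O = 0.12107 ÷ 15.999 = 0.0075673 mol
Divide by the smallest (0.0018924 mol): C 8.999, H 8.002, Br 1.000, O 3.999

C9H8BrO4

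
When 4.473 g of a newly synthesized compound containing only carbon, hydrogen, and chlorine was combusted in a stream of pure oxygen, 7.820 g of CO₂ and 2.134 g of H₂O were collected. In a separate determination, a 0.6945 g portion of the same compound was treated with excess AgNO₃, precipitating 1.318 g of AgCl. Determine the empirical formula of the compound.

mol C = 7.820 g CO₂ ÷ 44.009 g/mol = 0.17769 mol
mol H = 2 × 2.134 g H₂O ÷ 18.015 g/mol = 0.23691 mol
From the AgCl data: mol Cl per gram of compound = (1.318 ÷ 143.318) ÷ 0.6945 = 0.013242 mol/g, so in the 4.473 g combustion sample mol Cl = 0.059230 mol
Divide by the smallest (0.059230 mol): C 3.000, H 4.000, Cl 1.000

C3H4Cl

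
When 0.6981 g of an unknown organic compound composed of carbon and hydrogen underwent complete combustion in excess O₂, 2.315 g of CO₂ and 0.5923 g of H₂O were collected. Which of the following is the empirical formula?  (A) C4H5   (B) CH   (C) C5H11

(A) C4H5

mol C = 2.315 g CO₂ ÷ 44.009 g/mol = 0.052603 mol
mol H = 2 × 0.5923 g H₂O ÷ 18.015 g/mol = 0.065756 mol
Divide by the smallest (0.052603 mol): C 1.000, H 1.250
Multiplying each by 4 gives whole numbers: C 4.00, H 5.00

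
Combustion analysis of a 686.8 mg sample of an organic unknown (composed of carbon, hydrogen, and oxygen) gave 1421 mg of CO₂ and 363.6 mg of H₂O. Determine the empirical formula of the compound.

C4H5O2

mol C = 1.421 g CO₂ ÷ 44.009 g/mol = 0.032289 mol
mol H = 2 × 0.3636 g H₂O ÷ 18.015 g/mol = 0.040366 mol
mass O = 0.6868 − (0.38782 + 0.040689) = 0.25829 g → mol O = 0.25829 ÷ 15.999 = 0.016144 mol
Divide by the smallest (0.016144 mol): C 2.000, H 2.500, O 1.000
Multiplying each by 2 gives whole numbers: C 4.00, H 5.00, O 2.00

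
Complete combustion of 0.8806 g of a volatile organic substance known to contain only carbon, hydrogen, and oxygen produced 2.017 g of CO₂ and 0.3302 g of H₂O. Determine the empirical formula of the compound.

C5H4O2

mol C = 2.017 g CO₂ ÷ 44.009 g/mol = 0.045832 mol
mol H = 2 × 0.3302 g H₂O ÷ 18.015 g/mol = 0.036658 mol
mass O = 0.8806 − (0.55048 + 0.036952) = 0.29317 g → mol O = 0.29317 ÷ 15.999 = 0.018324 mol
Divide by the smallest (0.018324 mol): C 2.501, H 2.001, O 1.000
Multiplying each by 2 gives whole numbers: C 5.00, H 4.00, O 2.00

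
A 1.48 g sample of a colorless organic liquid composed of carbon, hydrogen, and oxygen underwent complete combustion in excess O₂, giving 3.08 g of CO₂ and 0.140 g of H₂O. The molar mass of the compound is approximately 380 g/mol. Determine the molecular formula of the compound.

C18H4O10

mol C = 3.08 g CO₂ ÷ 44.009 g/mol = 0.06999 mol
mol H = 2 × 0.140 g H₂O ÷ 18.015 g/mol = 0.01554 mol
mass O = 1.48 − (0.8406 + 0.01567) = 0.6237 g → mol O = 0.6237 ÷ 15.999 = 0.03899 mol
Divide by the smallest (0.01554 mol): C 4.503, H 1.000, O 2.508
Multiplying each by 2 gives whole numbers: C 9.01, H 2.00, O 5.02
Empirical formula: C9H2O5
Empirical-formula mass = 190.11 g/mol; 380 ÷ 190.11 ≈ 2, so the molecular formula is C18H4O10.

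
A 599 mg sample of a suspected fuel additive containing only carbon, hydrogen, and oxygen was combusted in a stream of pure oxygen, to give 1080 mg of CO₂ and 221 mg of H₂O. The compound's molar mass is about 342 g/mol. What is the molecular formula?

C14H14O10

mol C = 1.08 g CO₂ ÷ 44.009 g/mol = 0.02454 mol
mol H = 2 × 0.221 g H₂O ÷ 18.015 g/mol = 0.02454 mol
mass O = 0.599 − (0.2948 + 0.02473) = 0.2795 g → mol O = 0.2795 ÷ 15.999 = 0.01747 mol
Divide by the smallest (0.01747 mol): C 1.405, H 1.404, O 1.000
Multiplying each by 5 gives whole numbers: C 7.02, H 7.02, O 5.00
Empirical formula: C7H7O5
Empirical-formula mass = 171.13 g/mol; 342 ÷ 171.13 ≈ 2, so the molecular formula is C14H14O10.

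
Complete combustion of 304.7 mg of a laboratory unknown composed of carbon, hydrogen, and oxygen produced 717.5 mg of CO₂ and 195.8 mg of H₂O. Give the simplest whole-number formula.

C3H4O

mol C = 0.7175 g CO₂ ÷ 44.009 g/mol = 0.016303 mol
mol H = 2 × 0.1958 g H₂O ÷ 18.015 g/mol = 0.021737 mol
mass O = 0.3047 − (0.19582 + 0.021911) = 0.086968 g → mol O = 0.086968 ÷ 15.999 = 0.0054358 mol
Divide by the smallest (0.0054358 mol): C 2.999, H 3.999, O 1.000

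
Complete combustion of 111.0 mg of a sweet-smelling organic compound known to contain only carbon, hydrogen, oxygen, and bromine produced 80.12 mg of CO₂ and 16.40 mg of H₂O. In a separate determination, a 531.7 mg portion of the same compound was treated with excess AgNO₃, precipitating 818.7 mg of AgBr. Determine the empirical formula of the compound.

C2H2BrO

mol C = 0.08012 g CO₂ ÷ 44.009 g/mol = 0.0018205 mol
mol H = 2 × 0.01640 g H₂O ÷ 18.015 g/mol = 0.0018207 mol
From the AgBr data: mol Br per gram of compound = (0.8187 ÷ 187.772) ÷ 0.5317 = 0.0082003 mol/g, so in the 0.1110 g combustion sample mol Br = 0.00091023 mol
mass O = 0.1110 − (0.021866 + 0.0018353 + 0.072731) = 0.014567 g → mol O = 0.014567 ÷ 15.999 = 0.00091052 mol
Divide by the smallest (0.00091023 mol): C 2.000, H 2.000, Br 1.000, O 1.000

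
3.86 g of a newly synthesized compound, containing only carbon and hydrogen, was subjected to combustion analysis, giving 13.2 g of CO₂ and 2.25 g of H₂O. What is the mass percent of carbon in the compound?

93.3%

mol C = 13.2 g CO₂ ÷ 44.009 g/mol = 0.2999 mol
mol H = 2 × 2.25 g H₂O ÷ 18.015 g/mol = 0.2498 mol
mass % C = 3.603 g ÷ 3.86 g × 100%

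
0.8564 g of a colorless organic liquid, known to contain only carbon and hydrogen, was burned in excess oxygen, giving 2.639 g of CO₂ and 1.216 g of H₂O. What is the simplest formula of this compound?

C4H9

mol C = 2.639 g CO₂ ÷ 44.009 g/mol = 0.059965 mol
mol H = 2 × 1.216 g H₂O ÷ 18.015 g/mol = 0.13500 mol
Divide by the smallest (0.059965 mol): C 1.000, H 2.251
Multiplying each by 4 gives whole numbers: C 4.00, H 9.01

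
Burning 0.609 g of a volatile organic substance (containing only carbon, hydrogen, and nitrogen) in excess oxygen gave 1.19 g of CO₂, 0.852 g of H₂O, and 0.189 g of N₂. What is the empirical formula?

C2H7N

mol C = 1.19 g CO₂ ÷ 44.009 g/mol = 0.02704 mol
mol H = 2 × 0.852 g H₂O ÷ 18.015 g/mol = 0.09459 mol
mol N = 2 × 0.189 g N₂ ÷ 28.014 g/mol = 0.01349 mol
Divide by the smallest (0.01349 mol): C 2.004, H 7.010, N 1.000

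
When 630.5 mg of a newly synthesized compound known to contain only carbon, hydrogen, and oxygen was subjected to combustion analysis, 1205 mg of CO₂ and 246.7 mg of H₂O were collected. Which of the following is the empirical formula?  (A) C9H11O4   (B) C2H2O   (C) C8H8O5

(C) C8H8O5

mol C = 1.205 g CO₂ ÷ 44.009 g/mol = 0.027381 mol
mol H = 2 × 0.2467 g H₂O ÷ 18.015 g/mol = 0.027388 mol
mass O = 0.6305 − (0.32887 + 0.027607) = 0.27402 g → mol O = 0.27402 ÷ 15.999 = 0.017127 mol
Divide by the smallest (0.017127 mol): C 1.599, H 1.599, O 1.000
Multiplying each by 5 gives whole numbers: C 7.99, H 8.00, O 5.00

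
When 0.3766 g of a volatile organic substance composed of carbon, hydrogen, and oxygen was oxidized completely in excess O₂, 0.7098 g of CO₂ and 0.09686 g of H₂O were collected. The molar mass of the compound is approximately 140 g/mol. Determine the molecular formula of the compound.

C6H4O4

mol C = 0.7098 g CO₂ ÷ 44.009 g/mol = 0.016129 mol
mol H = 2 × 0.09686 g H₂O ÷ 18.015 g/mol = 0.010753 mol
mass O = 0.3766 − (0.19372 + 0.010839) = 0.17204 g → mol O = 0.17204 ÷ 15.999 = 0.010753 mol
Divide by the smallest (0.010753 mol): C 1.500, H 1.000, O 1.000
Multiplying each by 2 gives whole numbers: C 3.00, H 2.00, O 2.00
Empirical formula: C3H2O2
Empirical-formula mass = 70.05 g/mol; 140 ÷ 70.05 ≈ 2, so the molecular formula is C6H4O4.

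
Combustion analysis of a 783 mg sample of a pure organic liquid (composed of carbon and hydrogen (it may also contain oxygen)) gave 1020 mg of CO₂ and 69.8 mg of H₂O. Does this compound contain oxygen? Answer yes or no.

yes

mol C = 1.02 g CO₂ ÷ 44.009 g/mol = 0.02318 mol
mol H = 2 × 0.0698 g H₂O ÷ 18.015 g/mol = 0.007749 mol
C and H account for only 0.2862 g of the 0.783 g sample; the remaining 0.4968 g must be oxygen.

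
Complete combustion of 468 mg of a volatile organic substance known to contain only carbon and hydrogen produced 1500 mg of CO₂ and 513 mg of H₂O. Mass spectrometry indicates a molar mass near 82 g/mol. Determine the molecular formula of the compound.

mol C = 1.50 g CO₂ ÷ 44.009 g/mol = 0.03408 mol
mol H = 2 × 0.513 g H₂O ÷ 18.015 g/mol = 0.05695 mol
Divide by the smallest (0.03408 mol): C 1.000, H 1.671
Multiplying each by 3 gives whole numbers: C 3.00, H 5.01
Empirical formula: C3H5
Empirical-formula mass = 41.07 g/mol; 82 ÷ 41.07 ≈ 2, so the molecular formula is C6H10.

C6H10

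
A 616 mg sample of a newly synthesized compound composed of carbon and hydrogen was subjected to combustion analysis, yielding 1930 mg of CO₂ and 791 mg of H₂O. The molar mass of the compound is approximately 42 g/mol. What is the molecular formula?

C3H6

mol C = 1.93 g CO₂ ÷ 44.009 g/mol = 0.04385 mol
mol H = 2 × 0.791 g H₂O ÷ 18.015 g/mol = 0.08782 mol
Divide by the smallest (0.04385 mol): C 1.000, H 2.002
Empirical formula: CH2
Empirical-formula mass = 14.03 g/mol; 42 ÷ 14.03 ≈ 3, so the molecular formula is C3H6.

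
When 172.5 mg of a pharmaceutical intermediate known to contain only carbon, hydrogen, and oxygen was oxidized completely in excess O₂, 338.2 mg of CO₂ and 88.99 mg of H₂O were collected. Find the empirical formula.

C7H9O4

mol C = 0.3382 g CO₂ ÷ 44.009 g/mol = 0.0076848 mol
mol H = 2 × 0.08899 g H₂O ÷ 18.015 g/mol = 0.0098795 mol
mass O = 0.1725 − (0.092302 + 0.0099586) = 0.070239 g → mol O = 0.070239 ÷ 15.999 = 0.0043902 mol
Divide by the smallest (0.0043902 mol): C 1.750, H 2.250, O 1.000
Multiplying each by 4 gives whole numbers: C 7.00, H 9.00, O 4.00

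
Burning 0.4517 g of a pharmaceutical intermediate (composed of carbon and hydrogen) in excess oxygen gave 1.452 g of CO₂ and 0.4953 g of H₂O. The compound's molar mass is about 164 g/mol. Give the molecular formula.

mol C = 1.452 g CO₂ ÷ 44.009 g/mol = 0.032993 mol
mol H = 2 × 0.4953 g H₂O ÷ 18.015 g/mol = 0.054988 mol
Divide by the smallest (0.032993 mol): C 1.000, H 1.667
Multiplying each by 3 gives whole numbers: C 3.00, H 5.00
Empirical formula: C3H5
Empirical-formula mass = 41.07 g/mol; 164 ÷ 41.07 ≈ 4, so the molecular formula is C12H20.

C12H20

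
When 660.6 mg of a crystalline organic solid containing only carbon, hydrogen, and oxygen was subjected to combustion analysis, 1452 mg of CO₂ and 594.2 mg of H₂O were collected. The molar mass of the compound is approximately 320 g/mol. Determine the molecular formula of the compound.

mol C = 1.452 g CO₂ ÷ 44.009 g/mol = 0.032993 mol
mol H = 2 × 0.5942 g H₂O ÷ 18.015 g/mol = 0.065967 mol
mass O = 0.6606 − (0.39628 + 0.066495) = 0.19782 g → mol O = 0.19782 ÷ 15.999 = 0.012365 mol
Divide by the smallest (0.012365 mol): C 2.668, H 5.335, O 1.000
Multiplying each by 3 gives whole numbers: C 8.01, H 16.01, O 3.00
Empirical formula: C8H16O3
Empirical-formula mass = 160.21 g/mol; 320 ÷ 160.21 ≈ 2, so the molecular formula is C16H32O6.

C16H32O6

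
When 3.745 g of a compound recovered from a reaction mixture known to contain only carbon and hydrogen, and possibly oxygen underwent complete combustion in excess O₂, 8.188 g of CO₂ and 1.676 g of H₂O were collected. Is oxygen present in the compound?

yes

mol C = 8.188 g CO₂ ÷ 44.009 g/mol = 0.18605 mol
mol H = 2 × 1.676 g H₂O ÷ 18.015 g/mol = 0.18607 mol
C and H account for only 2.4222 g of the 3.745 g sample; the remaining 1.3228 g must be oxygen.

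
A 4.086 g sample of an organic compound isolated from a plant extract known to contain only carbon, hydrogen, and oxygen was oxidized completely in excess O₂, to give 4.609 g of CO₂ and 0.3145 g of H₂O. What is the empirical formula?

mol C = 4.609 g CO₂ ÷ 44.009 g/mol = 0.10473 mol
mol H = 2 × 0.3145 g H₂O ÷ 18.015 g/mol = 0.034915 mol
mass O = 4.086 − (1.2579 + 0.035195) = 2.7929 g → mol O = 2.7929 ÷ 15.999 = 0.17457 mol
Divide by the smallest (0.034915 mol): C 2.999, H 1.000, O 5.000

C3HO5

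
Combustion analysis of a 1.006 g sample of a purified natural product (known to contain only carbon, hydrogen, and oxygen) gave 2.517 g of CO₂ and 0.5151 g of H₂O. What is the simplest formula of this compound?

mol C = 2.517 g CO₂ ÷ 44.009 g/mol = 0.057193 mol
mol H = 2 × 0.5151 g H₂O ÷ 18.015 g/mol = 0.057186 mol
mass O = 1.006 − (0.68694 + 0.057643) = 0.26141 g → mol O = 0.26141 ÷ 15.999 = 0.016339 mol
Divide by the smallest (0.016339 mol): C 3.500, H 3.500, O 1.000
Multiplying each by 2 gives whole numbers: C 7.00, H 7.00, O 2.00

C7H7O2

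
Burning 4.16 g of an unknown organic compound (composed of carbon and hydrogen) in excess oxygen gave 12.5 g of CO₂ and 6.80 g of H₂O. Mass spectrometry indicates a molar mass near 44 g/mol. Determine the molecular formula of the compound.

mol C = 12.5 g CO₂ ÷ 44.009 g/mol = 0.2840 mol
mol H = 2 × 6.80 g H₂O ÷ 18.015 g/mol = 0.7549 mol
Divide by the smallest (0.2840 mol): C 1.000, H 2.658
Multiplying each by 3 gives whole numbers: C 3.00, H 7.97
Empirical formula: C3H8
Empirical-formula mass = 44.10 g/mol; 44 ÷ 44.10 ≈ 1, so the molecular formula is C3H8.

C3H8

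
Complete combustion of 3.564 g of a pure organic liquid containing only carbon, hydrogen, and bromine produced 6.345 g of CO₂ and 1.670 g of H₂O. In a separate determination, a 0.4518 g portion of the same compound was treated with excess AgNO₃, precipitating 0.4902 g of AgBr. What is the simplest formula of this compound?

C7H9Br

mol C = 6.345 g CO₂ ÷ 44.009 g/mol = 0.14418 mol
mol H = 2 × 1.670 g H₂O ÷ 18.015 g/mol = 0.18540 mol
From the AgBr data: mol Br per gram of compound = (0.4902 ÷ 187.772) ÷ 0.4518 = 0.0057782 mol/g, so in the 3.564 g combustion sample mol Br = 0.020594 mol
Divide by the smallest (0.020594 mol): C 7.001, H 9.003, Br 1.000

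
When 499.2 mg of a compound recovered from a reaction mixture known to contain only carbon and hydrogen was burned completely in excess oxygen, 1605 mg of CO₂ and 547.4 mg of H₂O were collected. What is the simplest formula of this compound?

C3H5

mol C = 1.605 g CO₂ ÷ 44.009 g/mol = 0.036470 mol
mol H = 2 × 0.5474 g H₂O ÷ 18.015 g/mol = 0.060772 mol
Divide by the smallest (0.036470 mol): C 1.000, H 1.666
Multiplying each by 3 gives whole numbers: C 3.00, H 5.00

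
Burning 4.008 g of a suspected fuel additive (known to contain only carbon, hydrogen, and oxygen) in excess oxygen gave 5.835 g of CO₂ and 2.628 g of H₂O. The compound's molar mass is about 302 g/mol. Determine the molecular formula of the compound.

C10H22O10

mol C = 5.835 g CO₂ ÷ 44.009 g/mol = 0.13259 mol
mol H = 2 × 2.628 g H₂O ÷ 18.015 g/mol = 0.29176 mol
mass O = 4.008 − (1.5925 + 0.29409) = 2.1214 g → mol O = 2.1214 ÷ 15.999 = 0.13260 mol
Divide by the smallest (0.13259 mol): C 1.000, H 2.201, O 1.000
Multiplying each by 5 gives whole numbers: C 5.00, H 11.00, O 5.00
Empirical formula: C5H11O5
Empirical-formula mass = 151.14 g/mol; 302 ÷ 151.14 ≈ 2, so the molecular formula is C10H22O10.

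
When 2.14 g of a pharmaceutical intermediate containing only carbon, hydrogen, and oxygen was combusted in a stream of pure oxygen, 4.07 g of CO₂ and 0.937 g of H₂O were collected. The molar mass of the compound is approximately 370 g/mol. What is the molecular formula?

mol C = 4.07 g CO₂ ÷ 44.009 g/mol = 0.09248 mol
mol H = 2 × 0.937 g H₂O ÷ 18.015 g/mol = 0.1040 mol
mass O = 2.14 − (1.111 + 0.1049) = 0.9244 g → mol O = 0.9244 ÷ 15.999 = 0.05778 mol
Divide by the smallest (0.05778 mol): C 1.601, H 1.800, O 1.000
Multiplying each by 5 gives whole numbers: C 8.00, H 9.00, O 5.00
Empirical formula: C8H9O5
Empirical-formula mass = 185.16 g/mol; 370 ÷ 185.16 ≈ 2, so the molecular formula is C16H18O10.

C16H18O10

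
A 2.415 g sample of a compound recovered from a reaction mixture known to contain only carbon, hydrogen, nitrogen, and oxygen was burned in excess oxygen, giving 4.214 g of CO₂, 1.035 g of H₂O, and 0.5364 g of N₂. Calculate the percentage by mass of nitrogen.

22.21%

mol C = 4.214 g CO₂ ÷ 44.009 g/mol = 0.095753 mol
mol H = 2 × 1.035 g H₂O ÷ 18.015 g/mol = 0.11490 mol
mol N = 2 × 0.5364 g N₂ ÷ 28.014 g/mol = 0.038295 mol
mass O = 2.415 − (1.1501 + 0.11582 + 0.53640) = 0.61269 g → mol O = 0.61269 ÷ 15.999 = 0.038295 mol
mass % N = 0.53640 g ÷ 2.415 g × 100%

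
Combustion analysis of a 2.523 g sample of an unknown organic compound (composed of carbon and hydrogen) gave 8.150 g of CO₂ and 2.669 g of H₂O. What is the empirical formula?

C5H8

mol C = 8.150 g CO₂ ÷ 44.009 g/mol = 0.18519 mol
mol H = 2 × 2.669 g H₂O ÷ 18.015 g/mol = 0.29631 mol
Divide by the smallest (0.18519 mol): C 1.000, H 1.600
Multiplying each by 5 gives whole numbers: C 5.00, H 8.00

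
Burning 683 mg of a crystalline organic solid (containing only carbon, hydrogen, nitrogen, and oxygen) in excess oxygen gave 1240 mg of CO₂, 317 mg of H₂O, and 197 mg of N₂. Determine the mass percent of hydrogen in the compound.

5.2%

mol C = 1.24 g CO₂ ÷ 44.009 g/mol = 0.02818 mol
mol H = 2 × 0.317 g H₂O ÷ 18.015 g/mol = 0.03519 mol
mol N = 2 × 0.197 g N₂ ÷ 28.014 g/mol = 0.01406 mol
mass O = 0.683 − (0.3384 + 0.03547 + 0.1970) = 0.1121 g → mol O = 0.1121 ÷ 15.999 = 0.007007 mol
mass % H = 0.03547 g ÷ 0.683 g × 100%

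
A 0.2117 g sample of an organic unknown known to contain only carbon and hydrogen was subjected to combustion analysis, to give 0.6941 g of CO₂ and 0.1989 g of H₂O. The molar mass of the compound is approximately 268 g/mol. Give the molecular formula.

mol C = 0.6941 g CO₂ ÷ 44.009 g/mol = 0.015772 mol
mol H = 2 × 0.1989 g H₂O ÷ 18.015 g/mol = 0.022082 mol
Divide by the smallest (0.015772 mol): C 1.000, H 1.400
Multiplying each by 5 gives whole numbers: C 5.00, H 7.00
Empirical formula: C5H7
Empirical-formula mass = 67.11 g/mol; 268 ÷ 67.11 ≈ 4, so the molecular formula is C20H28.

C20H28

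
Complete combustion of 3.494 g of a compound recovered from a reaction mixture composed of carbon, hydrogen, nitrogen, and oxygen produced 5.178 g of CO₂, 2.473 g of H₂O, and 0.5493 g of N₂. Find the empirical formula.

C3H7NO2

mol C = 5.178 g CO₂ ÷ 44.009 g/mol = 0.11766 mol
mol H = 2 × 2.473 g H₂O ÷ 18.015 g/mol = 0.27455 mol
mol N = 2 × 0.5493 g N₂ ÷ 28.014 g/mol = 0.039216 mol
mass O = 3.494 − (1.4132 + 0.27675 + 0.54930) = 1.2548 g → mol O = 1.2548 ÷ 15.999 = 0.078428 mol
Divide by the smallest (0.039216 mol): C 3.000, H 7.001, N 1.000, O 2.000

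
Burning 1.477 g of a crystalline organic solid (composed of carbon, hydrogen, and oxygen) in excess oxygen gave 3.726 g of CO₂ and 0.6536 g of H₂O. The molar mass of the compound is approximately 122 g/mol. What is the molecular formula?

C7H6O2

mol C = 3.726 g CO₂ ÷ 44.009 g/mol = 0.084665 mol
mol H = 2 × 0.6536 g H₂O ÷ 18.015 g/mol = 0.072562 mol
mass O = 1.477 − (1.0169 + 0.073142) = 0.38695 g → mol O = 0.38695 ÷ 15.999 = 0.024186 mol
Divide by the smallest (0.024186 mol): C 3.501, H 3.000, O 1.000
Multiplying each by 2 gives whole numbers: C 7.00, H 6.00, O 2.00
Empirical formula: C7H6O2
Empirical-formula mass = 122.12 g/mol; 122 ÷ 122.12 ≈ 1, so the molecular formula is C7H6O2.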